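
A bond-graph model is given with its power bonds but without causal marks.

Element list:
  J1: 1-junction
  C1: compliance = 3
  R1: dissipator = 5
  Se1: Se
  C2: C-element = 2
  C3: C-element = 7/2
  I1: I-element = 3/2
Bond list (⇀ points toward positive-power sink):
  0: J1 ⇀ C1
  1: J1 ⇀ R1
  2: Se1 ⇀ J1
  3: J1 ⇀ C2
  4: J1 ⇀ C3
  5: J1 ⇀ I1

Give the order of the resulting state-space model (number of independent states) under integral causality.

#2 stroke→J1  (Se1 (Se) sets effort on bond)
#0 stroke→J1  (C1: C, integral causality)
#3 stroke→J1  (C2 integral (e out))
#4 stroke→J1  (C3: C, integral causality)
#5 stroke→I1  (I1 outputs flow p/I1)
#1 stroke→J1  (J1 flow already set via bond 5)

4  (C1, C2, C3, I1 all integral)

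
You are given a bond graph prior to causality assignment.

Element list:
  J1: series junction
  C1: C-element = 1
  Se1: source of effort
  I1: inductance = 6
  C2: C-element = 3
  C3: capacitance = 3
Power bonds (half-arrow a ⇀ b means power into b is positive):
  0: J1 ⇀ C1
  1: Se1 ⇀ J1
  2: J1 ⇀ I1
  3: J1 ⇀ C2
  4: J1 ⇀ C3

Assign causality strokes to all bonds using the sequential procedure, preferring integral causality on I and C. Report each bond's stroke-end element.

bond 0 stroke at J1
bond 1 stroke at J1
bond 2 stroke at I1
bond 3 stroke at J1
bond 4 stroke at J1

β1 |J1  (Se1: effort source, stroke at far end)
β0 |J1  (C1 outputs effort q/C1)
β2 |I1  (I1 integral (f out))
β3 |J1  (J1: bond 2 brought flow, rest push out)
β4 |J1  (common-f at J1 fixed by 2)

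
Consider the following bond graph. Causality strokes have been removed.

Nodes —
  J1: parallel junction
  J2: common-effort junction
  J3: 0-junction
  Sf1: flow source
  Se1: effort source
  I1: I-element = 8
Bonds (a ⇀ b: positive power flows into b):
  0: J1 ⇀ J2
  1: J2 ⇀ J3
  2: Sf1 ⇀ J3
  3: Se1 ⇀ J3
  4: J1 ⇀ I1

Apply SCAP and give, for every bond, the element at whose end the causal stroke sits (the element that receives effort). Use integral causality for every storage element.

bond 0 →J1
bond 1 →J2
bond 2 →Sf1
bond 3 →J3
bond 4 →I1

bond 2 |Sf1  (Sf1 fixes flow; stroke at Sf1)
bond 3 |J3  (Se1 (Se) sets effort on bond)
bond 1 |J2  (0-jn J3 has e-setter on 3)
bond 0 |J1  (common-e at J2 fixed by 1)
bond 4 |I1  (J1: bond 0 brought effort, rest push out)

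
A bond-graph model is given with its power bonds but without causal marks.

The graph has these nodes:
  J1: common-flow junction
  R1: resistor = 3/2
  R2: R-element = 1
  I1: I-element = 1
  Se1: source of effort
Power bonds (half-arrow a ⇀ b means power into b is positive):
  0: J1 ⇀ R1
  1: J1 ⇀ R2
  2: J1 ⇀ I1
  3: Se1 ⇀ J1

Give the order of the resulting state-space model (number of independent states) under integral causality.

1  (I1 all integral)

b3 |J1  (Se1: effort source, stroke at far end)
b2 |I1  (prefer integral on I1)
b0 |J1  (J1: bond 2 brought flow, rest push out)
b1 |J1  (J1: bond 2 brought flow, rest push out)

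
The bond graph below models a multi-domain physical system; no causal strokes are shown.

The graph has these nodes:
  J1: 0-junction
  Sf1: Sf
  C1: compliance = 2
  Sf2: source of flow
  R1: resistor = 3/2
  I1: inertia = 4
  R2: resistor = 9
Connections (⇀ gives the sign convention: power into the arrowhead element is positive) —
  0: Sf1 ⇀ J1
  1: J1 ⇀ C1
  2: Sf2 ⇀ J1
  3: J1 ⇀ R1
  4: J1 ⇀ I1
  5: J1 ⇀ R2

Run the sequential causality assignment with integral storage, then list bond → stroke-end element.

bond 0 →Sf1  (Sf1 fixes flow; stroke at Sf1)
bond 2 →Sf2  (Sf2: flow source, stroke at near end)
bond 1 →J1  (C1: C, integral causality)
bond 3 →R1  (J1: bond 1 brought effort, rest push out)
bond 4 →I1  (J1: bond 1 brought effort, rest push out)
bond 5 →R2  (0-jn J1 has e-setter on 1)

β0 |Sf1
β1 |J1
β2 |Sf2
β3 |R1
β4 |I1
β5 |R2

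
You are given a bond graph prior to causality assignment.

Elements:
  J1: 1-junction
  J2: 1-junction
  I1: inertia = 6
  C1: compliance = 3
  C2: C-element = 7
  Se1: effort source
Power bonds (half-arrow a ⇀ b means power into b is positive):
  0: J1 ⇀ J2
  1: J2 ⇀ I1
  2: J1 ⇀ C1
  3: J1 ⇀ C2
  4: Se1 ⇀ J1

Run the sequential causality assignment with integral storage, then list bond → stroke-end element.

b4 stroke at J1  (Se1 fixes effort; stroke away)
b1 stroke at I1  (prefer integral on I1)
b0 stroke at J2  (common-f at J2 fixed by 1)
b2 stroke at J1  (J1 flow already set via bond 0)
b3 stroke at J1  (J1: bond 0 brought flow, rest push out)

bond 0 stroke at J2
bond 1 stroke at I1
bond 2 stroke at J1
bond 3 stroke at J1
bond 4 stroke at J1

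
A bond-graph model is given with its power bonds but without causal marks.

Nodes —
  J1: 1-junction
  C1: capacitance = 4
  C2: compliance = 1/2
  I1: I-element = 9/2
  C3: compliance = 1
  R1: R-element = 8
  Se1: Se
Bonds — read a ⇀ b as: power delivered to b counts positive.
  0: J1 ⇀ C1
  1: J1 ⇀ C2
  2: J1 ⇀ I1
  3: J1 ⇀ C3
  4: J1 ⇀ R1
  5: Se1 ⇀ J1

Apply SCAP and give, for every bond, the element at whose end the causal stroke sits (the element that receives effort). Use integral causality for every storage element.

bond 0 |J1
bond 1 |J1
bond 2 |I1
bond 3 |J1
bond 4 |J1
bond 5 |J1

bond 5 stroke at J1  (Se1: effort source, stroke at far end)
bond 0 stroke at J1  (C1 outputs effort q/C1)
bond 1 stroke at J1  (prefer integral on C2)
bond 2 stroke at I1  (I1 outputs flow p/I1)
bond 3 stroke at J1  (J1 flow already set via bond 2)
bond 4 stroke at J1  (1-jn J1 has f-setter on 2)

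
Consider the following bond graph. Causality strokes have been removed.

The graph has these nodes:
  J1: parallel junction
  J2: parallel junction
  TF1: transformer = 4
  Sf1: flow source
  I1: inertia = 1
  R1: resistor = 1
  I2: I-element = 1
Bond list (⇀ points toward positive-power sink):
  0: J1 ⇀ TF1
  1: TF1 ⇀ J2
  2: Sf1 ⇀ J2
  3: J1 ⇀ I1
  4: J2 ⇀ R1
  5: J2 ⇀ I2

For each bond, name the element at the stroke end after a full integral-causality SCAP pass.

#2 →Sf1  (source Sf1 imposes f)
#3 →I1  (I1 outputs flow p/I1)
#0 →J1  (closing 0-jn rule on J1)
#1 →TF1  (TF1 one-in-one-out from 0)
#5 →I2  (prefer integral on I2)
#4 →J2  (closing 0-jn rule on J2)

bond 0 stroke at J1
bond 1 stroke at TF1
bond 2 stroke at Sf1
bond 3 stroke at I1
bond 4 stroke at J2
bond 5 stroke at I2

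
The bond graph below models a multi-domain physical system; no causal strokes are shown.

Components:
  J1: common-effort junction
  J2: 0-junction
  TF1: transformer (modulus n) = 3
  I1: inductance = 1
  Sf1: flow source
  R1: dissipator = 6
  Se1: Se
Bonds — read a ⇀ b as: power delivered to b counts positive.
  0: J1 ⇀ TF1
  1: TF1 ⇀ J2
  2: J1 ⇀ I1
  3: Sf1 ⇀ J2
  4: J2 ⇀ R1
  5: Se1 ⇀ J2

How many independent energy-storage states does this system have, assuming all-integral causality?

bond 3 →Sf1  (source Sf1 imposes f)
bond 5 →J2  (Se1 fixes effort; stroke away)
bond 1 →TF1  (J2: bond 5 brought effort, rest push out)
bond 4 →R1  (J2: bond 5 brought effort, rest push out)
bond 0 →J1  (TF TF1: opposite of bond 1)
bond 2 →I1  (J1: bond 0 brought effort, rest push out)

1  (I1 all integral)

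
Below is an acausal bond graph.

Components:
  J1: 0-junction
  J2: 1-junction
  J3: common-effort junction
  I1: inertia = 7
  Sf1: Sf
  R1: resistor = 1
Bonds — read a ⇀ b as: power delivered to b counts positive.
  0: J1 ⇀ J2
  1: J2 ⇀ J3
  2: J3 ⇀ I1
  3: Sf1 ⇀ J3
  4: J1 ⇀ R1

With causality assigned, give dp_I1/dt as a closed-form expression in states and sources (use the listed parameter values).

dp_I1/dt = F_Sf1 - p_I1/7

#3 →Sf1  (Sf1: flow source, stroke at near end)
#2 →I1  (I1 outputs flow p/I1)
#1 →J3  (J3: last free bond brings effort in)
#0 →J2  (J2 flow already set via bond 1)
#4 →J1  (closing 0-jn rule on J1)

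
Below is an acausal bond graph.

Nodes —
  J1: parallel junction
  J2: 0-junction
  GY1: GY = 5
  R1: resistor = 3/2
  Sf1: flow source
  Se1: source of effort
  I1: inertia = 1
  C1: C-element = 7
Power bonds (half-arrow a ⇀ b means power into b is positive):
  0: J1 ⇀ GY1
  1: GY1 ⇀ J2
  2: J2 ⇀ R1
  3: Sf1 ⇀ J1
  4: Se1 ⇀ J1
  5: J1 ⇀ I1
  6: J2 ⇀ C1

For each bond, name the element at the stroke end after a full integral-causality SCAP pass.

bond 0 stroke at GY1
bond 1 stroke at GY1
bond 2 stroke at R1
bond 3 stroke at Sf1
bond 4 stroke at J1
bond 5 stroke at I1
bond 6 stroke at J2

β3 |Sf1  (source Sf1 imposes f)
β4 |J1  (Se1 fixes effort; stroke away)
β0 |GY1  (common-e at J1 fixed by 4)
β5 |I1  (J1 effort already set via bond 4)
β1 |GY1  (GY1 both-in/both-out from 0)
β6 |J2  (C1 integral (e out))
β2 |R1  (J2: bond 6 brought effort, rest push out)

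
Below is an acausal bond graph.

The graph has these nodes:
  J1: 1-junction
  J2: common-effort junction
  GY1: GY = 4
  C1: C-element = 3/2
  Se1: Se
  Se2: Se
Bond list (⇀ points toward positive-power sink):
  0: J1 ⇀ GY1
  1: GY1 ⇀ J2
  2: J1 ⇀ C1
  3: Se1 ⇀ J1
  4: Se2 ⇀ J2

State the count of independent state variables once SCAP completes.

bond 3 |J1  (Se1: effort source, stroke at far end)
bond 4 |J2  (source Se2 imposes e)
bond 1 |GY1  (common-e at J2 fixed by 4)
bond 0 |GY1  (GY GY1: same side as bond 1)
bond 2 |J1  (common-f at J1 fixed by 0)

1  (C1 all integral)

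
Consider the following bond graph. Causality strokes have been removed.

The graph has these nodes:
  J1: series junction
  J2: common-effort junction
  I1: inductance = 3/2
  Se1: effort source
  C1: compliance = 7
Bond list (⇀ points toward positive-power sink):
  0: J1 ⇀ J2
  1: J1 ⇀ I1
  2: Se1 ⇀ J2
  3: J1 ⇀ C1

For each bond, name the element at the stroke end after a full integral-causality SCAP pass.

b2 stroke at J2  (Se1 fixes effort; stroke away)
b0 stroke at J1  (0-jn J2 has e-setter on 2)
b1 stroke at I1  (prefer integral on I1)
b3 stroke at J1  (common-f at J1 fixed by 1)

bond 0 stroke→J1
bond 1 stroke→I1
bond 2 stroke→J2
bond 3 stroke→J1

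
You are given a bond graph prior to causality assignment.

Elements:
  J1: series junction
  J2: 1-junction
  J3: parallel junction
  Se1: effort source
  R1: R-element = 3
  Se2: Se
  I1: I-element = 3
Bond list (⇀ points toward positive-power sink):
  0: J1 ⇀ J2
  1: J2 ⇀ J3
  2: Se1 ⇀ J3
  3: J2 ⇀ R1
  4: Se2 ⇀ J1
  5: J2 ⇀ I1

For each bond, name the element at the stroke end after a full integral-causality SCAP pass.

#0 →J2
#1 →J2
#2 →J3
#3 →J2
#4 →J1
#5 →I1

#2 |J3  (Se1: effort source, stroke at far end)
#4 |J1  (Se2 fixes effort; stroke away)
#0 |J2  (closing 1-jn rule on J1)
#1 |J2  (0-jn J3 has e-setter on 2)
#5 |I1  (prefer integral on I1)
#3 |J2  (J2: bond 5 brought flow, rest push out)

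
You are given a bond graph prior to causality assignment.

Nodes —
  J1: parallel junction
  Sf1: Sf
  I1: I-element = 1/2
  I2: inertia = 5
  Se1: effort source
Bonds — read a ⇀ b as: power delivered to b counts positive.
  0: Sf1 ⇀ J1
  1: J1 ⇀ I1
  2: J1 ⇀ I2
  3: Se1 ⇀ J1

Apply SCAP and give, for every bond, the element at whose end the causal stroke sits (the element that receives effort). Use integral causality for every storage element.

bond 0 |Sf1
bond 1 |I1
bond 2 |I2
bond 3 |J1

#0 |Sf1  (Sf1 (Sf) sets flow on bond)
#3 |J1  (Se1 fixes effort; stroke away)
#1 |I1  (0-jn J1 has e-setter on 3)
#2 |I2  (J1 effort already set via bond 3)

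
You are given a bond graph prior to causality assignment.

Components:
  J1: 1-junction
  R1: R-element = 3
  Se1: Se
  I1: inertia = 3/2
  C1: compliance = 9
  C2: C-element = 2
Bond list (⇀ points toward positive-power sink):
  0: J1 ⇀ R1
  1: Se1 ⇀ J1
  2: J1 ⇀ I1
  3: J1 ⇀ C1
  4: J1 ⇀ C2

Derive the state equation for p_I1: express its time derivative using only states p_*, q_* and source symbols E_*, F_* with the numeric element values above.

bond 1 stroke→J1  (Se1 (Se) sets effort on bond)
bond 2 stroke→I1  (I1 integral (f out))
bond 0 stroke→J1  (J1 flow already set via bond 2)
bond 3 stroke→J1  (common-f at J1 fixed by 2)
bond 4 stroke→J1  (J1: bond 2 brought flow, rest push out)

dp_I1/dt = E_Se1 - 2*p_I1 - q_C1/9 - q_C2/2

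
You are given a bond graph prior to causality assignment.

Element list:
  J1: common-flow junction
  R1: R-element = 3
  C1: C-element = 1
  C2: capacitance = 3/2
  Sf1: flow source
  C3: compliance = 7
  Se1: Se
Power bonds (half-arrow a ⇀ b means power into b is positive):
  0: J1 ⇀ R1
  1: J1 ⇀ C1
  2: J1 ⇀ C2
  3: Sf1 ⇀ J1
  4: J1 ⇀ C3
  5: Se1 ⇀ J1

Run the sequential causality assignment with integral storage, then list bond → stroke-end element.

b0 stroke→J1
b1 stroke→J1
b2 stroke→J1
b3 stroke→Sf1
b4 stroke→J1
b5 stroke→J1

bond 3 stroke at Sf1  (source Sf1 imposes f)
bond 5 stroke at J1  (Se1 (Se) sets effort on bond)
bond 0 stroke at J1  (J1 flow already set via bond 3)
bond 1 stroke at J1  (J1 flow already set via bond 3)
bond 2 stroke at J1  (J1 flow already set via bond 3)
bond 4 stroke at J1  (J1: bond 3 brought flow, rest push out)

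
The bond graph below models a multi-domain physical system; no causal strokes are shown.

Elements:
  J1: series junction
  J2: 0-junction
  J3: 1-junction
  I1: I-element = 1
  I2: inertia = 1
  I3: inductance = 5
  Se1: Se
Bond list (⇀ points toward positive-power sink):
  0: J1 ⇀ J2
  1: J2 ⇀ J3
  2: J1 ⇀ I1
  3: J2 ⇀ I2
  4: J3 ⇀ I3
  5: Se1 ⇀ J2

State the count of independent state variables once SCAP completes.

β5 →J2  (Se1 (Se) sets effort on bond)
β0 →J1  (J2 effort already set via bond 5)
β1 →J3  (common-e at J2 fixed by 5)
β3 →I2  (J2 effort already set via bond 5)
β4 →I3  (closing 1-jn rule on J3)
β2 →I1  (J1 needs exactly one f-in)

3  (I1, I2, I3 all integral)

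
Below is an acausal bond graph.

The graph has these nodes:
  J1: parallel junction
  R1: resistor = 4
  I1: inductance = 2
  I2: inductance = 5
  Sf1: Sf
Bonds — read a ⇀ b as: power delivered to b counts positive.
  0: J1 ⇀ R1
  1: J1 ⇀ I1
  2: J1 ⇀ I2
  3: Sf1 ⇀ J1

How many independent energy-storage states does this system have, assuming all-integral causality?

#3 stroke at Sf1  (Sf1: flow source, stroke at near end)
#1 stroke at I1  (prefer integral on I1)
#2 stroke at I2  (I2 integral (f out))
#0 stroke at J1  (closing 0-jn rule on J1)

2  (I1, I2 all integral)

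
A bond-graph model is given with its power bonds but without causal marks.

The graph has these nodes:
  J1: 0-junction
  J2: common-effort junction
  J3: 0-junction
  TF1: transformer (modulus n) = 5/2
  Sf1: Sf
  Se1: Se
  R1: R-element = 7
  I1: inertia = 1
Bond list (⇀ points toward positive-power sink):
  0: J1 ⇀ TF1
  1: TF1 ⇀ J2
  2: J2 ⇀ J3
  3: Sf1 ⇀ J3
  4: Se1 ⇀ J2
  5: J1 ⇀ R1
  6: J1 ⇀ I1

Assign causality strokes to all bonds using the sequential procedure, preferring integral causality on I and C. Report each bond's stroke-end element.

#0 |J1
#1 |TF1
#2 |J3
#3 |Sf1
#4 |J2
#5 |R1
#6 |I1

#3 stroke→Sf1  (Sf1: flow source, stroke at near end)
#4 stroke→J2  (Se1: effort source, stroke at far end)
#1 stroke→TF1  (0-jn J2 has e-setter on 4)
#2 stroke→J3  (J2: bond 4 brought effort, rest push out)
#0 stroke→J1  (through TF1, causality passes straight; one stroke at TF1)
#5 stroke→R1  (0-jn J1 has e-setter on 0)
#6 stroke→I1  (J1: bond 0 brought effort, rest push out)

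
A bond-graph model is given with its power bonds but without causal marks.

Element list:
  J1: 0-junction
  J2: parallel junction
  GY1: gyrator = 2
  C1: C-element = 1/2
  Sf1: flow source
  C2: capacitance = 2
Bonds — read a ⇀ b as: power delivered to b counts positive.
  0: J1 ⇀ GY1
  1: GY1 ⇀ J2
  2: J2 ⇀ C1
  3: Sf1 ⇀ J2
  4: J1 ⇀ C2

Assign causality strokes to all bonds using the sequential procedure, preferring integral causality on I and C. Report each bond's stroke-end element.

#0 |GY1
#1 |GY1
#2 |J2
#3 |Sf1
#4 |J1

β3 |Sf1  (Sf1: flow source, stroke at near end)
β2 |J2  (prefer integral on C1)
β1 |GY1  (J2: bond 2 brought effort, rest push out)
β0 |GY1  (through GY1, causality inverts; strokes same side of GY1)
β4 |J1  (J1 needs exactly one e-in)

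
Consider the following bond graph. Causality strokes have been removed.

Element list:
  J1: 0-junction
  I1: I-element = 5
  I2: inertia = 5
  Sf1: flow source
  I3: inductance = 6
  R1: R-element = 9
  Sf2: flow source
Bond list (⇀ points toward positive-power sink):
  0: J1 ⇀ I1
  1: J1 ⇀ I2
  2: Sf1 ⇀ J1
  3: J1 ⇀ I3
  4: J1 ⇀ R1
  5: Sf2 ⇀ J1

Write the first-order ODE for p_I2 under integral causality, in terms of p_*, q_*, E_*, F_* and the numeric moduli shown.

dp_I2/dt = 9*F_Sf1 + 9*F_Sf2 - 9*p_I1/5 - 9*p_I2/5 - 3*p_I3/2

bond 2 stroke at Sf1  (Sf1 (Sf) sets flow on bond)
bond 5 stroke at Sf2  (Sf2 (Sf) sets flow on bond)
bond 0 stroke at I1  (prefer integral on I1)
bond 1 stroke at I2  (I2: I, integral causality)
bond 3 stroke at I3  (I3 integral (f out))
bond 4 stroke at J1  (J1 needs exactly one e-in)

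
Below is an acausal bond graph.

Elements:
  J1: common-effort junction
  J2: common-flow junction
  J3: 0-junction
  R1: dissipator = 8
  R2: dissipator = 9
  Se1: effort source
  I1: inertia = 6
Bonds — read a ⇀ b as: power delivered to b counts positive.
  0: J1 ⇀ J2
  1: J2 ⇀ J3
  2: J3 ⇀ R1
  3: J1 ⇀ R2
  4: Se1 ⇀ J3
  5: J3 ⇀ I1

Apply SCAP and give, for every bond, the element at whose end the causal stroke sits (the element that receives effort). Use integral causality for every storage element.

#0 |J1
#1 |J2
#2 |R1
#3 |R2
#4 |J3
#5 |I1

bond 4 →J3  (source Se1 imposes e)
bond 1 →J2  (J3: bond 4 brought effort, rest push out)
bond 2 →R1  (J3 effort already set via bond 4)
bond 5 →I1  (J3: bond 4 brought effort, rest push out)
bond 0 →J1  (only one flow-in slot at J2)
bond 3 →R2  (J1: bond 0 brought effort, rest push out)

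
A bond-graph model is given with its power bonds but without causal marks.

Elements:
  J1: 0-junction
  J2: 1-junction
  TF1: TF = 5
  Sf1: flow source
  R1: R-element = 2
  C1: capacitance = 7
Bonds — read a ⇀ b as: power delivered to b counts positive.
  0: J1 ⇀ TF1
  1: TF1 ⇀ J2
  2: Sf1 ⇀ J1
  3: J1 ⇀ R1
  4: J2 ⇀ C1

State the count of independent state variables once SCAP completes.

bond 2 stroke at Sf1  (Sf1 (Sf) sets flow on bond)
bond 4 stroke at J2  (C1 integral (e out))
bond 1 stroke at TF1  (J2: last free bond brings flow in)
bond 0 stroke at J1  (TF1: transformer flips bond 1)
bond 3 stroke at R1  (J1: bond 0 brought effort, rest push out)

1  (C1 all integral)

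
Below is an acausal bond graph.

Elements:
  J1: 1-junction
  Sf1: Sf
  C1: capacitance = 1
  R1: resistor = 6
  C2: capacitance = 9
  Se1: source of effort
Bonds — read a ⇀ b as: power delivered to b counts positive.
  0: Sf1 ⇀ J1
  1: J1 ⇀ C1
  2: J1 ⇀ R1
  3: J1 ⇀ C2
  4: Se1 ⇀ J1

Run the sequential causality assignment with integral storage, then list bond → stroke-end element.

b0 |Sf1
b1 |J1
b2 |J1
b3 |J1
b4 |J1

β0 |Sf1  (Sf1 (Sf) sets flow on bond)
β4 |J1  (source Se1 imposes e)
β1 |J1  (1-jn J1 has f-setter on 0)
β2 |J1  (J1: bond 0 brought flow, rest push out)
β3 |J1  (J1: bond 0 brought flow, rest push out)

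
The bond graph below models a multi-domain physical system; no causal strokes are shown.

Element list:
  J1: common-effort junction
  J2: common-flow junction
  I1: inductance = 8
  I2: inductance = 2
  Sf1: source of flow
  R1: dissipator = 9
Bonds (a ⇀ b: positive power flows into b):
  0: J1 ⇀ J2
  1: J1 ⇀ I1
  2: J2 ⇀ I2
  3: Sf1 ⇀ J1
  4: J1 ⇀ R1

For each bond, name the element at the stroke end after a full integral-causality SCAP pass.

β0 |J2
β1 |I1
β2 |I2
β3 |Sf1
β4 |J1

β3 stroke→Sf1  (source Sf1 imposes f)
β1 stroke→I1  (prefer integral on I1)
β2 stroke→I2  (prefer integral on I2)
β0 stroke→J2  (J2 flow already set via bond 2)
β4 stroke→J1  (only one effort-in slot at J1)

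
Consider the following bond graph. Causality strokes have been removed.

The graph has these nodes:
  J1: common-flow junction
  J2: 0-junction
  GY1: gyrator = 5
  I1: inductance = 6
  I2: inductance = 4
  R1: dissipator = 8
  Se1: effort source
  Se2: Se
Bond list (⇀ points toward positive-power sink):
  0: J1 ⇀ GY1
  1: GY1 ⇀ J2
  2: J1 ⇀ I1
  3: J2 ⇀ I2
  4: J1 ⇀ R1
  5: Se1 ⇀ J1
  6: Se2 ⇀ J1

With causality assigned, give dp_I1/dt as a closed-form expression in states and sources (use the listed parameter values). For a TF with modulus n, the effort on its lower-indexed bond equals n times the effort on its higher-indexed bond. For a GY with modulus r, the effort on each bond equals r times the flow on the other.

dp_I1/dt = E_Se1 + E_Se2 - 4*p_I1/3 - 5*p_I2/4

bond 5 |J1  (Se1: effort source, stroke at far end)
bond 6 |J1  (Se2: effort source, stroke at far end)
bond 2 |I1  (I1 outputs flow p/I1)
bond 0 |J1  (1-jn J1 has f-setter on 2)
bond 4 |J1  (J1: bond 2 brought flow, rest push out)
bond 1 |J2  (GY1: gyrator matches bond 0)
bond 3 |I2  (0-jn J2 has e-setter on 1)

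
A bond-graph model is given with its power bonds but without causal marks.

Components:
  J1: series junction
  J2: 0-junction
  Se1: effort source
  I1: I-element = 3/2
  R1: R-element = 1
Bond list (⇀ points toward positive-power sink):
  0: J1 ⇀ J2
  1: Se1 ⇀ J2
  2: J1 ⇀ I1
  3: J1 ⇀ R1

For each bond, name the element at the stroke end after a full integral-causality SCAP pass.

bond 0 stroke→J1
bond 1 stroke→J2
bond 2 stroke→I1
bond 3 stroke→J1

bond 1 →J2  (Se1: effort source, stroke at far end)
bond 0 →J1  (J2: bond 1 brought effort, rest push out)
bond 2 →I1  (prefer integral on I1)
bond 3 →J1  (1-jn J1 has f-setter on 2)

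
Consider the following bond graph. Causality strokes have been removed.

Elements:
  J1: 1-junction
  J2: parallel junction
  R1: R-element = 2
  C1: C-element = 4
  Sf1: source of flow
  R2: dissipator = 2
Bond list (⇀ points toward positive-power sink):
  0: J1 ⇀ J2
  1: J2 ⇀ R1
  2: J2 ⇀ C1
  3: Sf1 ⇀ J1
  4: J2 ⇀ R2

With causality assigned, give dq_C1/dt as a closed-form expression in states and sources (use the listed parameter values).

dq_C1/dt = F_Sf1 - q_C1/4

β3 stroke→Sf1  (source Sf1 imposes f)
β0 stroke→J1  (common-f at J1 fixed by 3)
β2 stroke→J2  (prefer integral on C1)
β1 stroke→R1  (0-jn J2 has e-setter on 2)
β4 stroke→R2  (common-e at J2 fixed by 2)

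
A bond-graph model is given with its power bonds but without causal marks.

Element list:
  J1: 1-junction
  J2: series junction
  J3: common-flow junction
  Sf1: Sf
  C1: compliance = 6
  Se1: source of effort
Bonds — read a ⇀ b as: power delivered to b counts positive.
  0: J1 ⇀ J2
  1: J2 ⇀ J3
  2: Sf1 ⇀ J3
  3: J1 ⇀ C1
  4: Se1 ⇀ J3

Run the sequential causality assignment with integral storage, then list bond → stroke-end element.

β2 stroke→Sf1  (source Sf1 imposes f)
β4 stroke→J3  (Se1: effort source, stroke at far end)
β1 stroke→J3  (J3 flow already set via bond 2)
β0 stroke→J2  (1-jn J2 has f-setter on 1)
β3 stroke→J1  (J1 flow already set via bond 0)

b0 →J2
b1 →J3
b2 →Sf1
b3 →J1
b4 →J3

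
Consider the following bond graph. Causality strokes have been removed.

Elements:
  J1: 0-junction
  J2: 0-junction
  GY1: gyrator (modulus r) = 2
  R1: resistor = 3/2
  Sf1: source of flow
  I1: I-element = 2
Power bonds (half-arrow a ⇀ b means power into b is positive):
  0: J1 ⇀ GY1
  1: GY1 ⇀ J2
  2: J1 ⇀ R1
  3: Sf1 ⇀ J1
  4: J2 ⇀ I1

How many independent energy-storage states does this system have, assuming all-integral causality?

1  (I1 all integral)

b3 stroke at Sf1  (Sf1: flow source, stroke at near end)
b4 stroke at I1  (I1: I, integral causality)
b1 stroke at J2  (only one effort-in slot at J2)
b0 stroke at J1  (through GY1, causality inverts; strokes same side of GY1)
b2 stroke at R1  (J1: bond 0 brought effort, rest push out)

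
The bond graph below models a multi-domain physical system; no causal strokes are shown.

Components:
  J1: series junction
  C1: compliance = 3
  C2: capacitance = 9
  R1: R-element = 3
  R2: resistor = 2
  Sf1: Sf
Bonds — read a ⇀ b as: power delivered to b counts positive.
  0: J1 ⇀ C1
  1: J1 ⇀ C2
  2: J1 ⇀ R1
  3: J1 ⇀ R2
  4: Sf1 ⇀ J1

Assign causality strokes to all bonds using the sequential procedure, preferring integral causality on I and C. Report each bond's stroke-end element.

bond 4 |Sf1  (source Sf1 imposes f)
bond 0 |J1  (J1: bond 4 brought flow, rest push out)
bond 1 |J1  (common-f at J1 fixed by 4)
bond 2 |J1  (J1 flow already set via bond 4)
bond 3 |J1  (J1: bond 4 brought flow, rest push out)

b0 |J1
b1 |J1
b2 |J1
b3 |J1
b4 |Sf1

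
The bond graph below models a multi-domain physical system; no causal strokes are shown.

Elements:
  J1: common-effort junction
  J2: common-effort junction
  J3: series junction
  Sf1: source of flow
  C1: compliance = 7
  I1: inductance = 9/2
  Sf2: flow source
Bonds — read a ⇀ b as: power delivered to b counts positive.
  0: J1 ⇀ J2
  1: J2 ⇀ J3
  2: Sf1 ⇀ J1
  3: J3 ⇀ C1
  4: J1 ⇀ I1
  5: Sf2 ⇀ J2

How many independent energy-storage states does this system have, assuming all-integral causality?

2  (C1, I1 all integral)

β2 |Sf1  (Sf1: flow source, stroke at near end)
β5 |Sf2  (Sf2: flow source, stroke at near end)
β3 |J3  (C1 integral (e out))
β1 |J2  (only one flow-in slot at J3)
β0 |J1  (J2 effort already set via bond 1)
β4 |I1  (0-jn J1 has e-setter on 0)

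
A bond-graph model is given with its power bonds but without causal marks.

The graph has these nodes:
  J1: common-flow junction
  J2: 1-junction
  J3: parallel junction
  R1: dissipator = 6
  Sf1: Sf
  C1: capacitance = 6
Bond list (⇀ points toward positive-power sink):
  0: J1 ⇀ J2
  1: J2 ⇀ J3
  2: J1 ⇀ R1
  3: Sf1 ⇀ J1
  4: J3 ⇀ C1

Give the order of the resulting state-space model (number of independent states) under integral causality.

#3 stroke→Sf1  (source Sf1 imposes f)
#0 stroke→J1  (J1 flow already set via bond 3)
#2 stroke→J1  (J1: bond 3 brought flow, rest push out)
#1 stroke→J2  (1-jn J2 has f-setter on 0)
#4 stroke→J3  (only one effort-in slot at J3)

1  (C1 all integral)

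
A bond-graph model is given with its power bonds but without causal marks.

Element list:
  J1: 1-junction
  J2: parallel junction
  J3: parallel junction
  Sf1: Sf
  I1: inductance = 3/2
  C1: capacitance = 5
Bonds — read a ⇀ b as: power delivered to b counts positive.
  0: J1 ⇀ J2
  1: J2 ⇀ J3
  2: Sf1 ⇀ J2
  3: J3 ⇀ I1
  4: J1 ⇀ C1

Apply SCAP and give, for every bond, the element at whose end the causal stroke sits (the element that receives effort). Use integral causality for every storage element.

b2 |Sf1  (Sf1 (Sf) sets flow on bond)
b3 |I1  (I1 integral (f out))
b1 |J3  (closing 0-jn rule on J3)
b0 |J2  (J2 needs exactly one e-in)
b4 |J1  (J1 flow already set via bond 0)

b0 stroke at J2
b1 stroke at J3
b2 stroke at Sf1
b3 stroke at I1
b4 stroke at J1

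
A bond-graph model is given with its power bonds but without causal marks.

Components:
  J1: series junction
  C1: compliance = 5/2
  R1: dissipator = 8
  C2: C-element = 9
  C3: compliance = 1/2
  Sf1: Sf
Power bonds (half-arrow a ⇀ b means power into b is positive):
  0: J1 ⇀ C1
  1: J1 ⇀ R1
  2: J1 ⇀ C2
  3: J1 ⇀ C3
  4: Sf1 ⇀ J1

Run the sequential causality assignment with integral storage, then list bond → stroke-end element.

#4 stroke→Sf1  (Sf1: flow source, stroke at near end)
#0 stroke→J1  (J1 flow already set via bond 4)
#1 stroke→J1  (common-f at J1 fixed by 4)
#2 stroke→J1  (J1: bond 4 brought flow, rest push out)
#3 stroke→J1  (J1 flow already set via bond 4)

bond 0 stroke→J1
bond 1 stroke→J1
bond 2 stroke→J1
bond 3 stroke→J1
bond 4 stroke→Sf1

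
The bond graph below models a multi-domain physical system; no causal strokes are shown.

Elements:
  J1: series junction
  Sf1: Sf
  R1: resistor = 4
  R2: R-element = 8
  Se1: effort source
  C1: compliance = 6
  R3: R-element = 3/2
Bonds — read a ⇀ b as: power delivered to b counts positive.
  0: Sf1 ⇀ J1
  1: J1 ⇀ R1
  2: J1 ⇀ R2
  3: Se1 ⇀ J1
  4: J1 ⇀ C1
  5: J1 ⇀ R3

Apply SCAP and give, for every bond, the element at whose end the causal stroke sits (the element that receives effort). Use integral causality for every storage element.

#0 →Sf1
#1 →J1
#2 →J1
#3 →J1
#4 →J1
#5 →J1

β0 →Sf1  (Sf1: flow source, stroke at near end)
β3 →J1  (Se1 (Se) sets effort on bond)
β1 →J1  (J1: bond 0 brought flow, rest push out)
β2 →J1  (J1: bond 0 brought flow, rest push out)
β4 →J1  (1-jn J1 has f-setter on 0)
β5 →J1  (J1: bond 0 brought flow, rest push out)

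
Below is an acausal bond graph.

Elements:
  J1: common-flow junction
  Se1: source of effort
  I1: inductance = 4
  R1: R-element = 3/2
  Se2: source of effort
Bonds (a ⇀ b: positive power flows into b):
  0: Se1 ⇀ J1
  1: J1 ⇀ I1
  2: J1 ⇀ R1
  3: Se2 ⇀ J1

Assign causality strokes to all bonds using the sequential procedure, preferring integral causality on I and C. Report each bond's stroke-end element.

b0 →J1  (Se1: effort source, stroke at far end)
b3 →J1  (Se2 fixes effort; stroke away)
b1 →I1  (prefer integral on I1)
b2 →J1  (J1 flow already set via bond 1)

#0 →J1
#1 →I1
#2 →J1
#3 →J1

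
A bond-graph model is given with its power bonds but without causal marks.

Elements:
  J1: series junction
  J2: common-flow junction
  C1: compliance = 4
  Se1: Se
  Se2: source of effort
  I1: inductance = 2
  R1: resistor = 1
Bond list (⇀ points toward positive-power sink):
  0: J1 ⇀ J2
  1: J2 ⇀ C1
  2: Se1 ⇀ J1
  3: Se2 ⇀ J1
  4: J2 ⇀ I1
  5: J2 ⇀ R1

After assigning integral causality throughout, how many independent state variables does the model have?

2  (C1, I1 all integral)

b2 stroke→J1  (source Se1 imposes e)
b3 stroke→J1  (Se2: effort source, stroke at far end)
b0 stroke→J2  (closing 1-jn rule on J1)
b1 stroke→J2  (C1 integral (e out))
b4 stroke→I1  (I1 outputs flow p/I1)
b5 stroke→J2  (J2 flow already set via bond 4)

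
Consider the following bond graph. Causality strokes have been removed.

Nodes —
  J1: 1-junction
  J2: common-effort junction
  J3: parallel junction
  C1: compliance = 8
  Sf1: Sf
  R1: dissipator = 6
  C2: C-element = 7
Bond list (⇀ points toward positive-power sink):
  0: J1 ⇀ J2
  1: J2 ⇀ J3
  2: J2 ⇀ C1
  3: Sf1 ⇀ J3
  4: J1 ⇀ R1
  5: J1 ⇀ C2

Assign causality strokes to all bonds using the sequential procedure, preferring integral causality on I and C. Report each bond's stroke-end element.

b3 stroke at Sf1  (Sf1 fixes flow; stroke at Sf1)
b1 stroke at J3  (J3: last free bond brings effort in)
b2 stroke at J2  (prefer integral on C1)
b0 stroke at J1  (J2 effort already set via bond 2)
b5 stroke at J1  (prefer integral on C2)
b4 stroke at R1  (only one flow-in slot at J1)

bond 0 stroke at J1
bond 1 stroke at J3
bond 2 stroke at J2
bond 3 stroke at Sf1
bond 4 stroke at R1
bond 5 stroke at J1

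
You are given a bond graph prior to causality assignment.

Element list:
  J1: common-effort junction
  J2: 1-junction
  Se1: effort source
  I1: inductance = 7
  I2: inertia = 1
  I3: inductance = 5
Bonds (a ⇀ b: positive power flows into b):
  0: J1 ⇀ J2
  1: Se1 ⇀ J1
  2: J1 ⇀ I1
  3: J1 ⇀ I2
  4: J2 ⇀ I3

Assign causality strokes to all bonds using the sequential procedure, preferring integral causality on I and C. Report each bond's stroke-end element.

#1 |J1  (Se1: effort source, stroke at far end)
#0 |J2  (0-jn J1 has e-setter on 1)
#2 |I1  (common-e at J1 fixed by 1)
#3 |I2  (J1: bond 1 brought effort, rest push out)
#4 |I3  (only one flow-in slot at J2)

β0 →J2
β1 →J1
β2 →I1
β3 →I2
β4 →I3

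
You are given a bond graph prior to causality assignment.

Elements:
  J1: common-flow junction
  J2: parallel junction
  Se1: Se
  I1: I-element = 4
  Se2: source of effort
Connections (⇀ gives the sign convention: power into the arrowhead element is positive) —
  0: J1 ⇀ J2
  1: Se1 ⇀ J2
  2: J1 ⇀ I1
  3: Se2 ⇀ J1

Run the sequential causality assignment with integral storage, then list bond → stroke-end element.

bond 0 stroke at J1
bond 1 stroke at J2
bond 2 stroke at I1
bond 3 stroke at J1

bond 1 |J2  (Se1 (Se) sets effort on bond)
bond 3 |J1  (source Se2 imposes e)
bond 0 |J1  (0-jn J2 has e-setter on 1)
bond 2 |I1  (J1: last free bond brings flow in)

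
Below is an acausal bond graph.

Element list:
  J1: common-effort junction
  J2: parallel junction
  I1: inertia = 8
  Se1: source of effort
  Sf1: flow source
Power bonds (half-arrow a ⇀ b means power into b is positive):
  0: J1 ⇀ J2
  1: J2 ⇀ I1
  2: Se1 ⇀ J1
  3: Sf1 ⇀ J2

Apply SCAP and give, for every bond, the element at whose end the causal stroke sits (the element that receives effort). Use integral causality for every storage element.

bond 2 |J1  (Se1: effort source, stroke at far end)
bond 3 |Sf1  (source Sf1 imposes f)
bond 0 |J2  (J1 effort already set via bond 2)
bond 1 |I1  (common-e at J2 fixed by 0)

β0 →J2
β1 →I1
β2 →J1
β3 →Sf1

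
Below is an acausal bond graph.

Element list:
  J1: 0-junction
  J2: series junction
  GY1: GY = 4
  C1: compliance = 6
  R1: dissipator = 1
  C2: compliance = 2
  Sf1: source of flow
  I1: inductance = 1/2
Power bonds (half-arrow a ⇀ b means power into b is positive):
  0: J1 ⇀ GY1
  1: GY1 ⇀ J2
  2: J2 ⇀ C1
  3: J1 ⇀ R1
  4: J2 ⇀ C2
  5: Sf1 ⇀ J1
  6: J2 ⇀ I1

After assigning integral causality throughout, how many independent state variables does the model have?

3  (C1, C2, I1 all integral)

bond 5 →Sf1  (source Sf1 imposes f)
bond 2 →J2  (C1 integral (e out))
bond 4 →J2  (C2 integral (e out))
bond 6 →I1  (I1 integral (f out))
bond 1 →J2  (common-f at J2 fixed by 6)
bond 0 →J1  (through GY1, causality inverts; strokes same side of GY1)
bond 3 →R1  (0-jn J1 has e-setter on 0)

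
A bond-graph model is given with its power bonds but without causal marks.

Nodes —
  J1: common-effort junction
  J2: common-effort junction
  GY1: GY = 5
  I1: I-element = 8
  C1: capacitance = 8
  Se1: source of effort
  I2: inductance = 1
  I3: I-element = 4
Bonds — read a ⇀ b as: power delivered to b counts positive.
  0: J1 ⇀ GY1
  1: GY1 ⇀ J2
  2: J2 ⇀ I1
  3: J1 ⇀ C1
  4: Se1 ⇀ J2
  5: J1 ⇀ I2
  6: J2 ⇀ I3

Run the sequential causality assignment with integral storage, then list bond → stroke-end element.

#4 →J2  (Se1 (Se) sets effort on bond)
#1 →GY1  (0-jn J2 has e-setter on 4)
#2 →I1  (0-jn J2 has e-setter on 4)
#6 →I3  (J2: bond 4 brought effort, rest push out)
#0 →GY1  (GY1 both-in/both-out from 1)
#3 →J1  (C1: C, integral causality)
#5 →I2  (J1 effort already set via bond 3)

β0 stroke at GY1
β1 stroke at GY1
β2 stroke at I1
β3 stroke at J1
β4 stroke at J2
β5 stroke at I2
β6 stroke at I3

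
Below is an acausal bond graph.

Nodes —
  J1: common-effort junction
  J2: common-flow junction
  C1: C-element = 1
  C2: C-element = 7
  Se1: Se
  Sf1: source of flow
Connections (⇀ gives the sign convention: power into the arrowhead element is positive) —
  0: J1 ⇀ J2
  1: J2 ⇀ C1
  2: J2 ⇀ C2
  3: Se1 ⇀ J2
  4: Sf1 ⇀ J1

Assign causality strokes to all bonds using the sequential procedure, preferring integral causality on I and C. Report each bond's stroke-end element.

#3 stroke at J2  (Se1 (Se) sets effort on bond)
#4 stroke at Sf1  (Sf1 fixes flow; stroke at Sf1)
#0 stroke at J1  (closing 0-jn rule on J1)
#1 stroke at J2  (1-jn J2 has f-setter on 0)
#2 stroke at J2  (common-f at J2 fixed by 0)

β0 →J1
β1 →J2
β2 →J2
β3 →J2
β4 →Sf1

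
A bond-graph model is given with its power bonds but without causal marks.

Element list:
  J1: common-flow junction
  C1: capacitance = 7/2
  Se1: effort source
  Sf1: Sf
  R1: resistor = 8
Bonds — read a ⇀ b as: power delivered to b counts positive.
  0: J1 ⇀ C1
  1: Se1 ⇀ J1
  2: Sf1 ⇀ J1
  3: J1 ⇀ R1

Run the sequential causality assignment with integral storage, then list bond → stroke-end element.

bond 1 stroke at J1  (source Se1 imposes e)
bond 2 stroke at Sf1  (Sf1 (Sf) sets flow on bond)
bond 0 stroke at J1  (J1 flow already set via bond 2)
bond 3 stroke at J1  (J1 flow already set via bond 2)

bond 0 stroke→J1
bond 1 stroke→J1
bond 2 stroke→Sf1
bond 3 stroke→J1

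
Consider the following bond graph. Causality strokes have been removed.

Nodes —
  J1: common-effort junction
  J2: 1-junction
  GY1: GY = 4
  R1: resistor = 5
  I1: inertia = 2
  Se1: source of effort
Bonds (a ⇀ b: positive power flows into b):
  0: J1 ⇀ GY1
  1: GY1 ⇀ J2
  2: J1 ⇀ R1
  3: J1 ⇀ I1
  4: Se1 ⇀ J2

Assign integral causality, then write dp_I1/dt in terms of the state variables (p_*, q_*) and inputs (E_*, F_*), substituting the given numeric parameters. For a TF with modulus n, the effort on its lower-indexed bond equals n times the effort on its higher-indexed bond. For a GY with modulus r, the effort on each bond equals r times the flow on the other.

dp_I1/dt = 5*E_Se1/4 - 5*p_I1/2

#4 →J2  (Se1 (Se) sets effort on bond)
#1 →GY1  (J2 needs exactly one f-in)
#0 →GY1  (GY GY1: same side as bond 1)
#3 →I1  (prefer integral on I1)
#2 →J1  (only one effort-in slot at J1)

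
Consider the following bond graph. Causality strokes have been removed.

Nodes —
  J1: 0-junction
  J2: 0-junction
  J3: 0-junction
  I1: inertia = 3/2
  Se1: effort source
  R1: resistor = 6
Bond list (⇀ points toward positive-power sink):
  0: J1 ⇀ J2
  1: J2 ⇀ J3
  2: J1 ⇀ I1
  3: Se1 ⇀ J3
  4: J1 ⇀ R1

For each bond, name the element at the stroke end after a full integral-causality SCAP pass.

bond 0 →J1
bond 1 →J2
bond 2 →I1
bond 3 →J3
bond 4 →R1

b3 |J3  (source Se1 imposes e)
b1 |J2  (J3: bond 3 brought effort, rest push out)
b0 |J1  (common-e at J2 fixed by 1)
b2 |I1  (0-jn J1 has e-setter on 0)
b4 |R1  (common-e at J1 fixed by 0)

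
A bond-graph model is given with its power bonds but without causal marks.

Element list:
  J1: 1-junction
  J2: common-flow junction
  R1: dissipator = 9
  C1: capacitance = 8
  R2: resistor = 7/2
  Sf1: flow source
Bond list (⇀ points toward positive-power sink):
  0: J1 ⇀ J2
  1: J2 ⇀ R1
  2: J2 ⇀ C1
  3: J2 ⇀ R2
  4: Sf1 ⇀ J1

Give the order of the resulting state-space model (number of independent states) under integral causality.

β4 stroke at Sf1  (Sf1 (Sf) sets flow on bond)
β0 stroke at J1  (1-jn J1 has f-setter on 4)
β1 stroke at J2  (J2 flow already set via bond 0)
β2 stroke at J2  (common-f at J2 fixed by 0)
β3 stroke at J2  (J2: bond 0 brought flow, rest push out)

1  (C1 all integral)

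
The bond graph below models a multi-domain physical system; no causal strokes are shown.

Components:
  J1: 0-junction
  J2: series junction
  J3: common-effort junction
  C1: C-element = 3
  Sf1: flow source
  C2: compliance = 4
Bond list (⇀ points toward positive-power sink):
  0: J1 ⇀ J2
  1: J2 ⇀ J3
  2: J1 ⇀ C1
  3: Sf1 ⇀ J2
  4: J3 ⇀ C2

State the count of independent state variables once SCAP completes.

2  (C1, C2 all integral)

b3 →Sf1  (source Sf1 imposes f)
b0 →J2  (J2: bond 3 brought flow, rest push out)
b1 →J2  (J2: bond 3 brought flow, rest push out)
b4 →J3  (closing 0-jn rule on J3)
b2 →J1  (J1: last free bond brings effort in)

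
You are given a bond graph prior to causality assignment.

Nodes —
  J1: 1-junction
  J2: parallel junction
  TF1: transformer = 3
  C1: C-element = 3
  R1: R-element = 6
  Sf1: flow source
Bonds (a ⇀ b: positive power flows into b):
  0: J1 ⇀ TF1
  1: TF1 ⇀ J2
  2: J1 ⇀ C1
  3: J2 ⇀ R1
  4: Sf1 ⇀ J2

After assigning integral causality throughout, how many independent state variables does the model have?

b4 stroke at Sf1  (source Sf1 imposes f)
b2 stroke at J1  (C1: C, integral causality)
b0 stroke at TF1  (closing 1-jn rule on J1)
b1 stroke at J2  (TF1: transformer flips bond 0)
b3 stroke at R1  (J2: bond 1 brought effort, rest push out)

1  (C1 all integral)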